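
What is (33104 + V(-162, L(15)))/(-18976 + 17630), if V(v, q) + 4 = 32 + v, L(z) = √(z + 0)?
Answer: -16485/673 ≈ -24.495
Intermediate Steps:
L(z) = √z
V(v, q) = 28 + v (V(v, q) = -4 + (32 + v) = 28 + v)
(33104 + V(-162, L(15)))/(-18976 + 17630) = (33104 + (28 - 162))/(-18976 + 17630) = (33104 - 134)/(-1346) = 32970*(-1/1346) = -16485/673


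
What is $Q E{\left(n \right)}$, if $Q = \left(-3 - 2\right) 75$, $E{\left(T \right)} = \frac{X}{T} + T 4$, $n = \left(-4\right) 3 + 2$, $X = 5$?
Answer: $\frac{30375}{2} \approx 15188.0$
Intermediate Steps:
$n = -10$ ($n = -12 + 2 = -10$)
$E{\left(T \right)} = 4 T + \frac{5}{T}$ ($E{\left(T \right)} = \frac{5}{T} + T 4 = \frac{5}{T} + 4 T = 4 T + \frac{5}{T}$)
$Q = -375$ ($Q = \left(-3 - 2\right) 75 = \left(-5\right) 75 = -375$)
$Q E{\left(n \right)} = - 375 \left(4 \left(-10\right) + \frac{5}{-10}\right) = - 375 \left(-40 + 5 \left(- \frac{1}{10}\right)\right) = - 375 \left(-40 - \frac{1}{2}\right) = \left(-375\right) \left(- \frac{81}{2}\right) = \frac{30375}{2}$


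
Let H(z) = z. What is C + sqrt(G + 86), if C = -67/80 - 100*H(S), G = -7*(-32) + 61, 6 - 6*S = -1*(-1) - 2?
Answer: -28201/240 + sqrt(371) ≈ -98.243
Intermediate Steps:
S = 7/6 (S = 1 - (-1*(-1) - 2)/6 = 1 - (1 - 2)/6 = 1 - 1/6*(-1) = 1 + 1/6 = 7/6 ≈ 1.1667)
G = 285 (G = 224 + 61 = 285)
C = -28201/240 (C = -67/80 - 100*7/6 = -67*1/80 - 350/3 = -67/80 - 350/3 = -28201/240 ≈ -117.50)
C + sqrt(G + 86) = -28201/240 + sqrt(285 + 86) = -28201/240 + sqrt(371)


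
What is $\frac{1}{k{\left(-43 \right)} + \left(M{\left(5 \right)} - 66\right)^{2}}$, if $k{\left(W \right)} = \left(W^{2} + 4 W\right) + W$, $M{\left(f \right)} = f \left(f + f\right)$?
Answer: $\frac{1}{1890} \approx 0.0005291$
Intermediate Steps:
$M{\left(f \right)} = 2 f^{2}$ ($M{\left(f \right)} = f 2 f = 2 f^{2}$)
$k{\left(W \right)} = W^{2} + 5 W$
$\frac{1}{k{\left(-43 \right)} + \left(M{\left(5 \right)} - 66\right)^{2}} = \frac{1}{- 43 \left(5 - 43\right) + \left(2 \cdot 5^{2} - 66\right)^{2}} = \frac{1}{\left(-43\right) \left(-38\right) + \left(2 \cdot 25 - 66\right)^{2}} = \frac{1}{1634 + \left(50 - 66\right)^{2}} = \frac{1}{1634 + \left(-16\right)^{2}} = \frac{1}{1634 + 256} = \frac{1}{1890}$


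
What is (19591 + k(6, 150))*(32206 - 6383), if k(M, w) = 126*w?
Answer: 993953093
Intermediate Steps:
(19591 + k(6, 150))*(32206 - 6383) = (19591 + 126*150)*(32206 - 6383) = (19591 + 18900)*25823 = 38491*25823 = 993953093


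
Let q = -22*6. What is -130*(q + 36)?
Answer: 12480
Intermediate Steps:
q = -132
-130*(q + 36) = -130*(-132 + 36) = -130*(-96) = 12480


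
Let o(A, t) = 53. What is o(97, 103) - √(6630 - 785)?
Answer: 53 - √5845 ≈ -23.453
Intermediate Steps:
o(97, 103) - √(6630 - 785) = 53 - √(6630 - 785) = 53 - √5845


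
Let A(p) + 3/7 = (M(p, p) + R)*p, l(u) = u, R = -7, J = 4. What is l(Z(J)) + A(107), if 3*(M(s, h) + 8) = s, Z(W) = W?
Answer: 46513/21 ≈ 2214.9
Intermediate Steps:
M(s, h) = -8 + s/3
A(p) = -3/7 + p*(-15 + p/3) (A(p) = -3/7 + ((-8 + p/3) - 7)*p = -3/7 + (-15 + p/3)*p = -3/7 + p*(-15 + p/3))
l(Z(J)) + A(107) = 4 + (-3/7 - 15*107 + (⅓)*107²) = 4 + (-3/7 - 1605 + (⅓)*11449) = 4 + (-3/7 - 1605 + 11449/3) = 4 + 46429/21 = 46513/21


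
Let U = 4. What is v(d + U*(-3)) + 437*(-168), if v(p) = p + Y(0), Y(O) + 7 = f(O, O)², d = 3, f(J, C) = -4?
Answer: -73416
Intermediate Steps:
Y(O) = 9 (Y(O) = -7 + (-4)² = -7 + 16 = 9)
v(p) = 9 + p (v(p) = p + 9 = 9 + p)
v(d + U*(-3)) + 437*(-168) = (9 + (3 + 4*(-3))) + 437*(-168) = (9 + (3 - 12)) - 73416 = (9 - 9) - 73416 = 0 - 73416 = -73416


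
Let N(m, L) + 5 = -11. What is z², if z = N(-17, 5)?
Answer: 256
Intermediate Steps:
N(m, L) = -16 (N(m, L) = -5 - 11 = -16)
z = -16
z² = (-16)² = 256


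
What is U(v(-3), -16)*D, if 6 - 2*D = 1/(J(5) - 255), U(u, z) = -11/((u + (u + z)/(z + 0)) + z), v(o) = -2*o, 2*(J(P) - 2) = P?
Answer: 132352/37575 ≈ 3.5223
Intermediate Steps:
J(P) = 2 + P/2
U(u, z) = -11/(u + z + (u + z)/z) (U(u, z) = -11/((u + (u + z)/z) + z) = -11/(u + z + (u + z)/z))
D = 1504/501 (D = 3 - 1/(2*((2 + (1/2)*5) - 255)) = 3 - 1/(2*((2 + 5/2) - 255)) = 3 - 1/(2*(9/2 - 255)) = 3 - 1/(2*(-501/2)) = 3 - 1/2*(-2/501) = 3 + 1/501 = 1504/501 ≈ 3.0020)
U(v(-3), -16)*D = -11*(-16)/(-2*(-3) - 16 + (-16)**2 - 2*(-3)*(-16))*(1504/501) = -11*(-16)/(6 - 16 + 256 + 6*(-16))*(1504/501) = -11*(-16)/(6 - 16 + 256 - 96)*(1504/501) = -11*(-16)/150*(1504/501) = -11*(-16)*1/150*(1504/501) = (88/75)*(1504/501) = 132352/37575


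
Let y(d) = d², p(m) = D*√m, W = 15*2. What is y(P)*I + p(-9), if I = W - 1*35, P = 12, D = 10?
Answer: -720 + 30*I ≈ -720.0 + 30.0*I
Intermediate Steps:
W = 30
p(m) = 10*√m
I = -5 (I = 30 - 1*35 = 30 - 35 = -5)
y(P)*I + p(-9) = 12²*(-5) + 10*√(-9) = 144*(-5) + 10*(3*I) = -720 + 30*I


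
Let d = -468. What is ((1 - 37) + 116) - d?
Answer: 548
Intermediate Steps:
((1 - 37) + 116) - d = ((1 - 37) + 116) - 1*(-468) = (-36 + 116) + 468 = 80 + 468 = 548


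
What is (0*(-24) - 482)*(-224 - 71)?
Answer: 142190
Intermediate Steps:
(0*(-24) - 482)*(-224 - 71) = (0 - 482)*(-295) = -482*(-295) = 142190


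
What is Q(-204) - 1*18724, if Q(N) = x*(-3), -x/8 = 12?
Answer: -18436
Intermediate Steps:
x = -96 (x = -8*12 = -96)
Q(N) = 288 (Q(N) = -96*(-3) = 288)
Q(-204) - 1*18724 = 288 - 1*18724 = 288 - 18724 = -18436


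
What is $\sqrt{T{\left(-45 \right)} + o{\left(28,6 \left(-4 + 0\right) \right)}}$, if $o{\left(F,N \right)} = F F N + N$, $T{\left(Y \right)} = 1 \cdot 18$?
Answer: $i \sqrt{18822} \approx 137.19 i$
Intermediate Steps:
$T{\left(Y \right)} = 18$
$o{\left(F,N \right)} = N + N F^{2}$ ($o{\left(F,N \right)} = F^{2} N + N = N F^{2} + N = N + N F^{2}$)
$\sqrt{T{\left(-45 \right)} + o{\left(28,6 \left(-4 + 0\right) \right)}} = \sqrt{18 + 6 \left(-4 + 0\right) \left(1 + 28^{2}\right)} = \sqrt{18 + 6 \left(-4\right) \left(1 + 784\right)} = \sqrt{18 - 18840} = \sqrt{-18822} = i \sqrt{18822}$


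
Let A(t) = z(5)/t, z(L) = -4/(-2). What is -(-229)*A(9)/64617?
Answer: 458/581553 ≈ 0.00078755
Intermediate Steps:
z(L) = 2 (z(L) = -4*(-½) = 2)
A(t) = 2/t
-(-229)*A(9)/64617 = -(-229)*2/9/64617 = -(-229)*2*(⅑)*(1/64617) = -(-229)*2/9*(1/64617) = -1*(-458/9)*(1/64617) = (458/9)*(1/64617) = 458/581553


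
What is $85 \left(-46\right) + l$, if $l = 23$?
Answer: $-3887$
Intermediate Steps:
$85 \left(-46\right) + l = 85 \left(-46\right) + 23 = -3910 + 23 = -3887$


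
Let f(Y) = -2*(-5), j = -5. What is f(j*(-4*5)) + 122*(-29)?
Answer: -3528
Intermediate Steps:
f(Y) = 10
f(j*(-4*5)) + 122*(-29) = 10 + 122*(-29) = 10 - 3538 = -3528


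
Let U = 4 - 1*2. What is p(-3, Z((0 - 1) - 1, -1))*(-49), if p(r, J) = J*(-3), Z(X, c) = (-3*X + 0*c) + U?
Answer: 1176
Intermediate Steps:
U = 2 (U = 4 - 2 = 2)
Z(X, c) = 2 - 3*X (Z(X, c) = (-3*X + 0*c) + 2 = (-3*X + 0) + 2 = -3*X + 2 = 2 - 3*X)
p(r, J) = -3*J
p(-3, Z((0 - 1) - 1, -1))*(-49) = -3*(2 - 3*((0 - 1) - 1))*(-49) = -3*(2 - 3*(-1 - 1))*(-49) = -3*(2 - 3*(-2))*(-49) = -3*(2 + 6)*(-49) = -3*8*(-49) = -24*(-49) = 1176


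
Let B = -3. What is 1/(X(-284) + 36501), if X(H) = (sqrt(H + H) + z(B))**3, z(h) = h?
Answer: I/(2*(541*sqrt(142) + 20793*I)) ≈ 2.1938e-5 + 6.8017e-6*I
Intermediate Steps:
X(H) = (-3 + sqrt(2)*sqrt(H))**3 (X(H) = (sqrt(H + H) - 3)**3 = (sqrt(2*H) - 3)**3 = (sqrt(2)*sqrt(H) - 3)**3 = (-3 + sqrt(2)*sqrt(H))**3)
1/(X(-284) + 36501) = 1/((-3 + sqrt(2)*sqrt(-284))**3 + 36501) = 1/((-3 + sqrt(2)*(2*I*sqrt(71)))**3 + 36501) = 1/((-3 + 2*I*sqrt(142))**3 + 36501) = 1/(36501 + (-3 + 2*I*sqrt(142))**3)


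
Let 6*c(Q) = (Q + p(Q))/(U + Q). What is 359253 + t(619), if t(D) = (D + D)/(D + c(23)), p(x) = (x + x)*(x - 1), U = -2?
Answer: 3154617925/8781 ≈ 3.5926e+5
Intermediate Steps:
p(x) = 2*x*(-1 + x) (p(x) = (2*x)*(-1 + x) = 2*x*(-1 + x))
c(Q) = (Q + 2*Q*(-1 + Q))/(6*(-2 + Q)) (c(Q) = ((Q + 2*Q*(-1 + Q))/(-2 + Q))/6 = (Q + 2*Q*(-1 + Q))/(6*(-2 + Q)))
t(D) = 2*D/(115/14 + D) (t(D) = (D + D)/(D + (⅙)*23*(-1 + 2*23)/(-2 + 23)) = (2*D)/(D + (⅙)*23*(-1 + 46)/21) = (2*D)/(D + (⅙)*23*(1/21)*45) = (2*D)/(D + 115/14) = (2*D)/(115/14 + D) = 2*D/(115/14 + D))
359253 + t(619) = 359253 + 28*619/(115 + 14*619) = 359253 + 28*619/(115 + 8666) = 359253 + 28*619/8781 = 359253 + 28*619*(1/8781) = 359253 + 17332/8781 = 3154617925/8781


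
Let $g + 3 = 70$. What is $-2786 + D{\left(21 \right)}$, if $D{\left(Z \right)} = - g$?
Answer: $-2853$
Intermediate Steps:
$g = 67$ ($g = -3 + 70 = 67$)
$D{\left(Z \right)} = -67$ ($D{\left(Z \right)} = \left(-1\right) 67 = -67$)
$-2786 + D{\left(21 \right)} = -2786 - 67 = -2853$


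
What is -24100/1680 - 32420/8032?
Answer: -775115/42168 ≈ -18.382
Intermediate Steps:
-24100/1680 - 32420/8032 = -24100*1/1680 - 32420*1/8032 = -1205/84 - 8105/2008 = -775115/42168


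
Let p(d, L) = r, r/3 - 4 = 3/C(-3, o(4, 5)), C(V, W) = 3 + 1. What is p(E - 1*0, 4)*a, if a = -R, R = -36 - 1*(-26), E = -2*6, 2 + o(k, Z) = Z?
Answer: 285/2 ≈ 142.50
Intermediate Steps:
o(k, Z) = -2 + Z
E = -12
C(V, W) = 4
R = -10 (R = -36 + 26 = -10)
r = 57/4 (r = 12 + 3*(3/4) = 12 + 3*(3*(¼)) = 12 + 3*(¾) = 12 + 9/4 = 57/4 ≈ 14.250)
a = 10 (a = -1*(-10) = 10)
p(d, L) = 57/4
p(E - 1*0, 4)*a = (57/4)*10 = 285/2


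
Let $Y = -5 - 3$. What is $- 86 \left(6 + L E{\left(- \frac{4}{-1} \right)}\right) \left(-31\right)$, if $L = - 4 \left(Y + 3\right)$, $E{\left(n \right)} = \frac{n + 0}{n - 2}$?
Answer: $122636$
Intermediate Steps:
$Y = -8$
$E{\left(n \right)} = \frac{n}{-2 + n}$
$L = 20$ ($L = - 4 \left(-8 + 3\right) = \left(-4\right) \left(-5\right) = 20$)
$- 86 \left(6 + L E{\left(- \frac{4}{-1} \right)}\right) \left(-31\right) = - 86 \left(6 + 20 \frac{\left(-4\right) \frac{1}{-1}}{-2 - \frac{4}{-1}}\right) \left(-31\right) = - 86 \left(6 + 20 \frac{\left(-4\right) \left(-1\right)}{-2 - -4}\right) \left(-31\right) = - 86 \left(6 + 20 \frac{4}{-2 + 4}\right) \left(-31\right) = - 86 \left(6 + 20 \cdot \frac{4}{2}\right) \left(-31\right) = - 86 \left(6 + 20 \cdot 4 \cdot \frac{1}{2}\right) \left(-31\right) = - 86 \left(6 + 20 \cdot 2\right) \left(-31\right) = - 86 \left(6 + 40\right) \left(-31\right) = \left(-86\right) 46 \left(-31\right) = \left(-3956\right) \left(-31\right) = 122636$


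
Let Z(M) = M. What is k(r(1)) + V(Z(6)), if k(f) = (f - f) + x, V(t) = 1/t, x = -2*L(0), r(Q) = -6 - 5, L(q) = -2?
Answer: 25/6 ≈ 4.1667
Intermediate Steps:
r(Q) = -11
x = 4 (x = -2*(-2) = 4)
k(f) = 4 (k(f) = (f - f) + 4 = 0 + 4 = 4)
k(r(1)) + V(Z(6)) = 4 + 1/6 = 25/6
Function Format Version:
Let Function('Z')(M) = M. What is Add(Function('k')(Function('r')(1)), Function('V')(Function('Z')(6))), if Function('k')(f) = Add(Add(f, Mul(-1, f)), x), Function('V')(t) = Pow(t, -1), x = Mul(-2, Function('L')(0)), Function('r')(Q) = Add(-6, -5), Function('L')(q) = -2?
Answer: Rational(25, 6) ≈ 4.1667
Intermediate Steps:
Function('r')(Q) = -11
x = 4 (x = Mul(-2, -2) = 4)
Function('k')(f) = 4 (Function('k')(f) = Add(Add(f, Mul(-1, f)), 4) = Add(0, 4) = 4)
Add(Function('k')(Function('r')(1)), Function('V')(Function('Z')(6))) = Add(4, Pow(6, -1)) = Add(4, Rational(1, 6)) = Rational(25, 6)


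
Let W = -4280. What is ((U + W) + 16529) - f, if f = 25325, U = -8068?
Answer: -21144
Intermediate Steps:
((U + W) + 16529) - f = ((-8068 - 4280) + 16529) - 1*25325 = (-12348 + 16529) - 25325 = 4181 - 25325 = -21144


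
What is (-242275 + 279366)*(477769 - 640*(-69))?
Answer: 19358868539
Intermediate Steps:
(-242275 + 279366)*(477769 - 640*(-69)) = 37091*(477769 + 44160) = 37091*521929 = 19358868539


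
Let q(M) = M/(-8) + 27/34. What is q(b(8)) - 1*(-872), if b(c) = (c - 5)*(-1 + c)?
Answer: 118343/136 ≈ 870.17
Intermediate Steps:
b(c) = (-1 + c)*(-5 + c) (b(c) = (-5 + c)*(-1 + c) = (-1 + c)*(-5 + c))
q(M) = 27/34 - M/8 (q(M) = M*(-1/8) + 27*(1/34) = -M/8 + 27/34 = 27/34 - M/8)
q(b(8)) - 1*(-872) = (27/34 - (5 + 8**2 - 6*8)/8) - 1*(-872) = (27/34 - (5 + 64 - 48)/8) + 872 = (27/34 - 1/8*21) + 872 = (27/34 - 21/8) + 872 = -249/136 + 872 = 118343/136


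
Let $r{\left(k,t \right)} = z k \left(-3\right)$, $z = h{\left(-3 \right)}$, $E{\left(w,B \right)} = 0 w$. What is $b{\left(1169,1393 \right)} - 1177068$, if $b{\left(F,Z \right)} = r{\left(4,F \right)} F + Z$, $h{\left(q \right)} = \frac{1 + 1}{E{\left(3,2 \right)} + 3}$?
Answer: $-1185027$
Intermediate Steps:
$E{\left(w,B \right)} = 0$
$h{\left(q \right)} = \frac{2}{3}$ ($h{\left(q \right)} = \frac{1 + 1}{0 + 3} = \frac{2}{3}$)
$z = \frac{2}{3} \approx 0.66667$
$r{\left(k,t \right)} = - 2 k$ ($r{\left(k,t \right)} = \frac{2 k}{3} \left(-3\right) = - 2 k$)
$b{\left(F,Z \right)} = Z - 8 F$ ($b{\left(F,Z \right)} = \left(-2\right) 4 F + Z = - 8 F + Z = Z - 8 F$)
$b{\left(1169,1393 \right)} - 1177068 = \left(1393 - 9352\right) - 1177068 = -7959 - 1177068 = -1185027$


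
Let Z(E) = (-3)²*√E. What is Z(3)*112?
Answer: 1008*√3 ≈ 1745.9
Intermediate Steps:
Z(E) = 9*√E
Z(3)*112 = (9*√3)*112 = 1008*√3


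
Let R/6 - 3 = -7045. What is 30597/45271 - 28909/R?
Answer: 2601523783/1912790292 ≈ 1.3601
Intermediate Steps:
R = -42252 (R = 18 + 6*(-7045) = 18 - 42270 = -42252)
30597/45271 - 28909/R = 30597/45271 - 28909/(-42252) = 30597*(1/45271) - 28909*(-1/42252) = 30597/45271 + 28909/42252 = 2601523783/1912790292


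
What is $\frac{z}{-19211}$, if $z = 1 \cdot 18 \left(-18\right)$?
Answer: $\frac{324}{19211} \approx 0.016865$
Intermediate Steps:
$z = -324$ ($z = 18 \left(-18\right) = -324$)
$\frac{z}{-19211} = - \frac{324}{-19211} = \left(-324\right) \left(- \frac{1}{19211}\right) = \frac{324}{19211}$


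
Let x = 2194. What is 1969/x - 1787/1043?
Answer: -1867011/2288342 ≈ -0.81588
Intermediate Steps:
1969/x - 1787/1043 = 1969/2194 - 1787/1043 = -1867011/2288342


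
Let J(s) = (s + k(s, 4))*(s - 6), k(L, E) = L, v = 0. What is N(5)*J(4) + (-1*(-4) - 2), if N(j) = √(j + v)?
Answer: 2 - 16*√5 ≈ -33.777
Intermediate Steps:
N(j) = √j (N(j) = √(j + 0) = √j)
J(s) = 2*s*(-6 + s) (J(s) = (s + s)*(s - 6) = (2*s)*(-6 + s) = 2*s*(-6 + s))
N(5)*J(4) + (-1*(-4) - 2) = √5*(2*4*(-6 + 4)) + (-1*(-4) - 2) = √5*(2*4*(-2)) + (4 - 2) = √5*(-16) + 2 = -16*√5 + 2 = 2 - 16*√5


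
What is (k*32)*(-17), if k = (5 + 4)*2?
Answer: -9792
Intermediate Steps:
k = 18 (k = 9*2 = 18)
(k*32)*(-17) = (18*32)*(-17) = 576*(-17) = -9792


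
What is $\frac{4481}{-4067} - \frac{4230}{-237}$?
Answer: $\frac{5380471}{321293} \approx 16.746$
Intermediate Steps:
$\frac{4481}{-4067} - \frac{4230}{-237} = 4481 \left(- \frac{1}{4067}\right) - - \frac{1410}{79} = - \frac{4481}{4067} + \frac{1410}{79} = \frac{5380471}{321293}$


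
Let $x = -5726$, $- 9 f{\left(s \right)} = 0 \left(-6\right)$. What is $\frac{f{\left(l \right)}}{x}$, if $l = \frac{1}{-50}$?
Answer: $0$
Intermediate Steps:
$l = - \frac{1}{50} \approx -0.02$
$f{\left(s \right)} = 0$ ($f{\left(s \right)} = - \frac{0 \left(-6\right)}{9} = \left(- \frac{1}{9}\right) 0 = 0$)
$\frac{f{\left(l \right)}}{x} = \frac{0}{-5726} = 0 \left(- \frac{1}{5726}\right) = 0$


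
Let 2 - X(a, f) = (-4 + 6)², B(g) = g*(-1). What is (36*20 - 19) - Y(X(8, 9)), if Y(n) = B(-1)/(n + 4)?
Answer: 1401/2 ≈ 700.50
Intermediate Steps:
B(g) = -g
X(a, f) = -2 (X(a, f) = 2 - (-4 + 6)² = 2 - 1*2² = 2 - 1*4 = 2 - 4 = -2)
Y(n) = 1/(4 + n) (Y(n) = (-1*(-1))/(n + 4) = 1/(4 + n))
(36*20 - 19) - Y(X(8, 9)) = (36*20 - 19) - 1/(4 - 2) = (720 - 19) - 1/2 = 701 - 1*½ = 701 - ½ = 1401/2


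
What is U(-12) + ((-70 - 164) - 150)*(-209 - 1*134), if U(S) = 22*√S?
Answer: 131712 + 44*I*√3 ≈ 1.3171e+5 + 76.21*I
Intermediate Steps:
U(-12) + ((-70 - 164) - 150)*(-209 - 1*134) = 22*√(-12) + ((-70 - 164) - 150)*(-209 - 1*134) = 22*(2*I*√3) + (-234 - 150)*(-209 - 134) = 44*I*√3 - 384*(-343) = 44*I*√3 + 131712 = 131712 + 44*I*√3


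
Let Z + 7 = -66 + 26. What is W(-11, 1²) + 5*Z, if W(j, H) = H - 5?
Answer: -239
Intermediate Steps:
W(j, H) = -5 + H
Z = -47 (Z = -7 + (-66 + 26) = -7 - 40 = -47)
W(-11, 1²) + 5*Z = (-5 + 1²) + 5*(-47) = (-5 + 1) - 235 = -4 - 235 = -239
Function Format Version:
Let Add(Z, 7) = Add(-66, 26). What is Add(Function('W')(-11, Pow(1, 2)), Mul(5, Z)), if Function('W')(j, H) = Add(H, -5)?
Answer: -239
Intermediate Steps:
Function('W')(j, H) = Add(-5, H)
Z = -47 (Z = Add(-7, Add(-66, 26)) = Add(-7, -40) = -47)
Add(Function('W')(-11, Pow(1, 2)), Mul(5, Z)) = Add(Add(-5, Pow(1, 2)), Mul(5, -47)) = Add(Add(-5, 1), -235) = Add(-4, -235) = -239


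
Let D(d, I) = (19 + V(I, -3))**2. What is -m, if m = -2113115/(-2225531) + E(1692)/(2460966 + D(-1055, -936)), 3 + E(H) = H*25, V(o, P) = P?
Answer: -5294978411237/5477525858882 ≈ -0.96667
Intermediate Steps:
D(d, I) = 256 (D(d, I) = (19 - 3)**2 = 16**2 = 256)
E(H) = -3 + 25*H (E(H) = -3 + H*25 = -3 + 25*H)
m = 5294978411237/5477525858882 (m = -2113115/(-2225531) + (-3 + 25*1692)/(2460966 + 256) = -2113115*(-1/2225531) + (-3 + 42300)/2461222 = 2113115/2225531 + 42297*(1/2461222) = 2113115/2225531 + 42297/2461222 = 5294978411237/5477525858882 ≈ 0.96667)
-m = -1*5294978411237/5477525858882 = -5294978411237/5477525858882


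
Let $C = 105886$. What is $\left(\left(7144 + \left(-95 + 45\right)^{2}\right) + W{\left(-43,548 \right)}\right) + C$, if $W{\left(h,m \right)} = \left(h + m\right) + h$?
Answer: $115992$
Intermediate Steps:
$W{\left(h,m \right)} = m + 2 h$
$\left(\left(7144 + \left(-95 + 45\right)^{2}\right) + W{\left(-43,548 \right)}\right) + C = \left(\left(7144 + \left(-95 + 45\right)^{2}\right) + \left(548 + 2 \left(-43\right)\right)\right) + 105886 = \left(\left(7144 + \left(-50\right)^{2}\right) + \left(548 - 86\right)\right) + 105886 = \left(\left(7144 + 2500\right) + 462\right) + 105886 = \left(9644 + 462\right) + 105886 = 10106 + 105886 = 115992$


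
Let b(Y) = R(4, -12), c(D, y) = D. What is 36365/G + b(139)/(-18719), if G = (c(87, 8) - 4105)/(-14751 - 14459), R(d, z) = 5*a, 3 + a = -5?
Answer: 1420266230505/5372353 ≈ 2.6437e+5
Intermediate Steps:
a = -8 (a = -3 - 5 = -8)
R(d, z) = -40 (R(d, z) = 5*(-8) = -40)
b(Y) = -40
G = 2009/14605 (G = (87 - 4105)/(-14751 - 14459) = -4018/(-29210) = -4018*(-1/29210) = 2009/14605 ≈ 0.13756)
36365/G + b(139)/(-18719) = 36365/(2009/14605) - 40/(-18719) = 36365*(14605/2009) - 40*(-1/18719) = 75872975/287 + 40/18719 = 1420266230505/5372353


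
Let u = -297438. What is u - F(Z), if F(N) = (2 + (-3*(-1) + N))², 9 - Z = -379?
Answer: -451887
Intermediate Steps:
Z = 388 (Z = 9 - 1*(-379) = 9 + 379 = 388)
F(N) = (5 + N)² (F(N) = (2 + (3 + N))² = (5 + N)²)
u - F(Z) = -297438 - (5 + 388)² = -297438 - 1*393² = -297438 - 1*154449 = -297438 - 154449 = -451887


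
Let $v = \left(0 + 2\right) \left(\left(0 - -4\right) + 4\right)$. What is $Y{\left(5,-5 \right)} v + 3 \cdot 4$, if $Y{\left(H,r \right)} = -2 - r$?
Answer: $60$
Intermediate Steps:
$v = 16$ ($v = 2 \left(\left(0 + 4\right) + 4\right) = 2 \left(4 + 4\right) = 2 \cdot 8 = 16$)
$Y{\left(5,-5 \right)} v + 3 \cdot 4 = \left(-2 - -5\right) 16 + 3 \cdot 4 = \left(-2 + 5\right) 16 + 12 = 3 \cdot 16 + 12 = 48 + 12 = 60$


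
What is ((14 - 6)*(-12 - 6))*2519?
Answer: -362736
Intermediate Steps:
((14 - 6)*(-12 - 6))*2519 = (8*(-18))*2519 = -144*2519 = -362736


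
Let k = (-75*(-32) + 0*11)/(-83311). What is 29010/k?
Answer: -80561737/80 ≈ -1.0070e+6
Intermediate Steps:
k = -2400/83311 (k = (2400 + 0)*(-1/83311) = 2400*(-1/83311) = -2400/83311 ≈ -0.028808)
29010/k = 29010/(-2400/83311) = 29010*(-83311/2400) = -80561737/80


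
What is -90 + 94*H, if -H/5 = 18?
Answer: -8550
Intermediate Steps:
H = -90 (H = -5*18 = -90)
-90 + 94*H = -90 + 94*(-90) = -90 - 8460 = -8550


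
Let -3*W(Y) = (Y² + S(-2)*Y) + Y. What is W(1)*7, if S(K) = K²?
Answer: -14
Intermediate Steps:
W(Y) = -5*Y/3 - Y²/3 (W(Y) = -((Y² + (-2)²*Y) + Y)/3 = -((Y² + 4*Y) + Y)/3 = -(Y² + 5*Y)/3 = -5*Y/3 - Y²/3)
W(1)*7 = -⅓*1*(5 + 1)*7 = -⅓*1*6*7 = -2*7 = -14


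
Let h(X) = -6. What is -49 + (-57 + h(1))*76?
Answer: -4837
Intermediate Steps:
-49 + (-57 + h(1))*76 = -49 + (-57 - 6)*76 = -49 - 63*76 = -49 - 4788 = -4837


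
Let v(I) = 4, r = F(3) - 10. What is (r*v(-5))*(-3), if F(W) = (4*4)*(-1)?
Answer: 312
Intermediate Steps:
F(W) = -16 (F(W) = 16*(-1) = -16)
r = -26 (r = -16 - 10 = -26)
(r*v(-5))*(-3) = -26*4*(-3) = -104*(-3) = 312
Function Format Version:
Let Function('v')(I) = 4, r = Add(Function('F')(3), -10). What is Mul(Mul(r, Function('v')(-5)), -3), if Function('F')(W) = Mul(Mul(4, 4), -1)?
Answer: 312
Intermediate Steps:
Function('F')(W) = -16 (Function('F')(W) = Mul(16, -1) = -16)
r = -26 (r = Add(-16, -10) = -26)
Mul(Mul(r, Function('v')(-5)), -3) = Mul(Mul(-26, 4), -3) = Mul(-104, -3) = 312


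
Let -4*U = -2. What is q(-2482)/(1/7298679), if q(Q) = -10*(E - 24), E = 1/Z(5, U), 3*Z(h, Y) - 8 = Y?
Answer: 29340689580/17 ≈ 1.7259e+9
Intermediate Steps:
U = ½ (U = -¼*(-2) = ½ ≈ 0.50000)
Z(h, Y) = 8/3 + Y/3
E = 6/17 (E = 1/(8/3 + (⅓)*(½)) = 1/(8/3 + ⅙) = 1/(17/6) = 6/17 ≈ 0.35294)
q(Q) = 4020/17 (q(Q) = -10*(6/17 - 24) = -10*(-402/17) = 4020/17)
q(-2482)/(1/7298679) = 4020/(17*(1/7298679)) = (4020/17)*7298679 = 29340689580/17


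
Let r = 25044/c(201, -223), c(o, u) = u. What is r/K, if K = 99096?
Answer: -2087/1841534 ≈ -0.0011333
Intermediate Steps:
r = -25044/223 (r = 25044/(-223) = 25044*(-1/223) = -25044/223 ≈ -112.30)
r/K = -25044/223/99096 = -25044/223*1/99096 = -2087/1841534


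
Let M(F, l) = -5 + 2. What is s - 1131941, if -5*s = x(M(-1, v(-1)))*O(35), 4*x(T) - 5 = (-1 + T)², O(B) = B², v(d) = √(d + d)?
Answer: -4532909/4 ≈ -1.1332e+6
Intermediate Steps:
v(d) = √2*√d (v(d) = √(2*d) = √2*√d)
M(F, l) = -3
x(T) = 5/4 + (-1 + T)²/4
s = -5145/4 (s = -(5/4 + (-1 - 3)²/4)*35²/5 = -(5/4 + (¼)*(-4)²)*1225/5 = -(5/4 + (¼)*16)*1225/5 = -(5/4 + 4)*1225/5 = -21*1225/20 = -⅕*25725/4 = -5145/4 ≈ -1286.3)
s - 1131941 = -5145/4 - 1131941 = -4532909/4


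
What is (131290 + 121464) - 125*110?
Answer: 239004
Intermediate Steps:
(131290 + 121464) - 125*110 = 252754 - 13750 = 239004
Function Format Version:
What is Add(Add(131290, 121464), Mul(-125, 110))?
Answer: 239004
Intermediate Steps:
Add(Add(131290, 121464), Mul(-125, 110)) = Add(252754, -13750) = 239004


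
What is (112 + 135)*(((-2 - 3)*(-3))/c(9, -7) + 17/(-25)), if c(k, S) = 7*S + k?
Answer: -52117/200 ≈ -260.58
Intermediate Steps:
c(k, S) = k + 7*S
(112 + 135)*(((-2 - 3)*(-3))/c(9, -7) + 17/(-25)) = (112 + 135)*(((-2 - 3)*(-3))/(9 + 7*(-7)) + 17/(-25)) = 247*((-5*(-3))/(9 - 49) + 17*(-1/25)) = 247*(15/(-40) - 17/25) = 247*(15*(-1/40) - 17/25) = 247*(-3/8 - 17/25) = 247*(-211/200) = -52117/200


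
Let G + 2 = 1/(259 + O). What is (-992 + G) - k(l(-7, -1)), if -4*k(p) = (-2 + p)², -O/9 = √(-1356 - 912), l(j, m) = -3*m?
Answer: -142412177/143308 + 162*I*√7/250789 ≈ -993.75 + 0.0017091*I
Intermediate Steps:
O = -162*I*√7 (O = -9*√(-1356 - 912) = -162*I*√7 ≈ -428.61*I)
k(p) = -(-2 + p)²/4
G = -2 + 1/(259 - 162*I*√7) ≈ -1.999 + 0.0017091*I
(-992 + G) - k(l(-7, -1)) = (-992 + (-71617/35827 + 162*I*√7/250789)) - (-1)*(-2 - 3*(-1))²/4 = (-35612001/35827 + 162*I*√7/250789) - (-1)*(-2 + 3)²/4 = (-35612001/35827 + 162*I*√7/250789) - (-1)*1²/4 = (-35612001/35827 + 162*I*√7/250789) - (-1)/4 = (-35612001/35827 + 162*I*√7/250789) - 1*(-¼) = (-35612001/35827 + 162*I*√7/250789) + ¼ = -142412177/143308 + 162*I*√7/250789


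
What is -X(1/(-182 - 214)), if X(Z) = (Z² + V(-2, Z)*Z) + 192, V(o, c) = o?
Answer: -30109465/156816 ≈ -192.01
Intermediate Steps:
X(Z) = 192 + Z² - 2*Z (X(Z) = (Z² - 2*Z) + 192 = 192 + Z² - 2*Z)
-X(1/(-182 - 214)) = -(192 + (1/(-182 - 214))² - 2/(-182 - 214)) = -(192 + (1/(-396))² - 2/(-396)) = -(192 + (-1/396)² - 2*(-1/396)) = -(192 + 1/156816 + 1/198) = -1*30109465/156816 = -30109465/156816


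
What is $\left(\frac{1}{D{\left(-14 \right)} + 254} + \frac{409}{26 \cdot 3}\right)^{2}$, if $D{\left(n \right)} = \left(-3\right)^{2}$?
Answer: $\frac{11587446025}{420824196} \approx 27.535$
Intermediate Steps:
$D{\left(n \right)} = 9$
$\left(\frac{1}{D{\left(-14 \right)} + 254} + \frac{409}{26 \cdot 3}\right)^{2} = \left(\frac{1}{9 + 254} + \frac{409}{26 \cdot 3}\right)^{2} = \left(\frac{1}{263} + \frac{409}{78}\right)^{2} = \left(\frac{107645}{20514}\right)^{2} = \frac{11587446025}{420824196}$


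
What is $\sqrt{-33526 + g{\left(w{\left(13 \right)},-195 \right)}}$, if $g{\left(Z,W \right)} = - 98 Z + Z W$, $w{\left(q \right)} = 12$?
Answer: $i \sqrt{37042} \approx 192.46 i$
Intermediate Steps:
$g{\left(Z,W \right)} = - 98 Z + W Z$
$\sqrt{-33526 + g{\left(w{\left(13 \right)},-195 \right)}} = \sqrt{-33526 + 12 \left(-98 - 195\right)} = \sqrt{-33526 + 12 \left(-293\right)} = \sqrt{-33526 - 3516} = \sqrt{-37042} = i \sqrt{37042}$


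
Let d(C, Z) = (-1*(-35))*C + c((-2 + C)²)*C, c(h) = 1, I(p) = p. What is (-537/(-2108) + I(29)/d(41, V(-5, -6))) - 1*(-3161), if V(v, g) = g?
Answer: 614750902/194463 ≈ 3161.3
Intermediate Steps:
d(C, Z) = 36*C (d(C, Z) = (-1*(-35))*C + 1*C = 35*C + C = 36*C)
(-537/(-2108) + I(29)/d(41, V(-5, -6))) - 1*(-3161) = (-537/(-2108) + 29/((36*41))) - 1*(-3161) = (-537*(-1/2108) + 29/1476) + 3161 = (537/2108 + 29*(1/1476)) + 3161 = (537/2108 + 29/1476) + 3161 = 53359/194463 + 3161 = 614750902/194463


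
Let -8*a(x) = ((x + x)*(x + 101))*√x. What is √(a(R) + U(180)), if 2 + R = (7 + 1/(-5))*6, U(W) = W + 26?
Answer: √(515000 - 678030*√970)/50 ≈ 90.779*I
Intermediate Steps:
U(W) = 26 + W
R = 194/5 (R = -2 + (7 + 1/(-5))*6 = -2 + (7 - ⅕)*6 = -2 + (34/5)*6 = -2 + 204/5 = 194/5 ≈ 38.800)
a(x) = -x^(3/2)*(101 + x)/4 (a(x) = -(x + x)*(x + 101)*√x/8 = -(2*x)*(101 + x)*√x/8 = -2*x*(101 + x)*√x/8 = -x^(3/2)*(101 + x)/4)
√(a(R) + U(180)) = √((194/5)^(3/2)*(-101 - 1*194/5)/4 + (26 + 180)) = √((194*√970/25)*(-101 - 194/5)/4 + 206) = √((¼)*(194*√970/25)*(-699/5) + 206) = √(-67803*√970/250 + 206) = √(206 - 67803*√970/250)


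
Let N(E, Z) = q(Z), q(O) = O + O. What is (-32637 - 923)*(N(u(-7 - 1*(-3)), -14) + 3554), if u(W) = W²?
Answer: -118332560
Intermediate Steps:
q(O) = 2*O
N(E, Z) = 2*Z
(-32637 - 923)*(N(u(-7 - 1*(-3)), -14) + 3554) = (-32637 - 923)*(2*(-14) + 3554) = -33560*(-28 + 3554) = -33560*3526 = -118332560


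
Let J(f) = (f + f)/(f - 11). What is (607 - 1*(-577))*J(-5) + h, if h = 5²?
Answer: 765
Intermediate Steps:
h = 25
J(f) = 2*f/(-11 + f) (J(f) = (2*f)/(-11 + f) = 2*f/(-11 + f))
(607 - 1*(-577))*J(-5) + h = (607 - 1*(-577))*(2*(-5)/(-11 - 5)) + 25 = (607 + 577)*(2*(-5)/(-16)) + 25 = 1184*(2*(-5)*(-1/16)) + 25 = 1184*(5/8) + 25 = 740 + 25 = 765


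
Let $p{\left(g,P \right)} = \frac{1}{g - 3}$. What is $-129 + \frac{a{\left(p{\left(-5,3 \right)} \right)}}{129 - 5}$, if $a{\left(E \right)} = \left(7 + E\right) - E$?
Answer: $- \frac{15989}{124} \approx -128.94$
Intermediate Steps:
$p{\left(g,P \right)} = \frac{1}{-3 + g}$
$a{\left(E \right)} = 7$
$-129 + \frac{a{\left(p{\left(-5,3 \right)} \right)}}{129 - 5} = -129 + \frac{1}{129 - 5} \cdot 7 = -129 + \frac{1}{124} \cdot 7 = -129 + \frac{7}{124} = - \frac{15989}{124}$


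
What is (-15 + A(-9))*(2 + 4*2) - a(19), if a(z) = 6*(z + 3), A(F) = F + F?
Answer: -462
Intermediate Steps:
A(F) = 2*F
a(z) = 18 + 6*z (a(z) = 6*(3 + z) = 18 + 6*z)
(-15 + A(-9))*(2 + 4*2) - a(19) = (-15 + 2*(-9))*(2 + 4*2) - (18 + 6*19) = (-15 - 18)*(2 + 8) - (18 + 114) = -33*10 - 1*132 = -330 - 132 = -462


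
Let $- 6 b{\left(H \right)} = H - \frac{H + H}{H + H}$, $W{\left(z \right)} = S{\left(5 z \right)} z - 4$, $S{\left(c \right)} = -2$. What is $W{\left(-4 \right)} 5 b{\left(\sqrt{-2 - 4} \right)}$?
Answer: $\frac{10}{3} - \frac{10 i \sqrt{6}}{3} \approx 3.3333 - 8.165 i$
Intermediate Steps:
$W{\left(z \right)} = -4 - 2 z$ ($W{\left(z \right)} = - 2 z - 4 = -4 - 2 z$)
$b{\left(H \right)} = \frac{1}{6} - \frac{H}{6}$ ($b{\left(H \right)} = - \frac{H - \frac{H + H}{H + H}}{6} = - \frac{H - \frac{2 H}{2 H}}{6} = - \frac{H - 2 H \frac{1}{2 H}}{6} = - \frac{H - 1}{6} = - \frac{-1 + H}{6} = \frac{1}{6} - \frac{H}{6}$)
$W{\left(-4 \right)} 5 b{\left(\sqrt{-2 - 4} \right)} = \left(-4 - -8\right) 5 \left(\frac{1}{6} - \frac{\sqrt{-2 - 4}}{6}\right) = \left(-4 + 8\right) 5 \left(\frac{1}{6} - \frac{\sqrt{-6}}{6}\right) = 4 \cdot 5 \left(\frac{1}{6} - \frac{i \sqrt{6}}{6}\right) = 4 \left(\frac{5}{6} - \frac{5 i \sqrt{6}}{6}\right) = \frac{10}{3} - \frac{10 i \sqrt{6}}{3}$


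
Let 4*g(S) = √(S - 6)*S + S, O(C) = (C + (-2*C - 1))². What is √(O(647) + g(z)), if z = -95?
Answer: √(1679521 - 95*I*√101)/2 ≈ 647.98 - 0.18418*I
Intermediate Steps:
O(C) = (-1 - C)² (O(C) = (C + (-1 - 2*C))² = (-1 - C)²)
g(S) = S/4 + S*√(-6 + S)/4 (g(S) = (√(S - 6)*S + S)/4 = (√(-6 + S)*S + S)/4 = (S*√(-6 + S) + S)/4 = (S + S*√(-6 + S))/4 = S/4 + S*√(-6 + S)/4)
√(O(647) + g(z)) = √((1 + 647)² + (¼)*(-95)*(1 + √(-6 - 95))) = √(648² + (¼)*(-95)*(1 + √(-101))) = √(419904 + (¼)*(-95)*(1 + I*√101)) = √(419904 + (-95/4 - 95*I*√101/4)) = √(1679521/4 - 95*I*√101/4)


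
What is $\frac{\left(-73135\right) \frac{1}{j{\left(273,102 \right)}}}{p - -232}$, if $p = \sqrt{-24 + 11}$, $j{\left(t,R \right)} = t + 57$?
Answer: $- \frac{1696732}{1776621} + \frac{14627 i \sqrt{13}}{3553242} \approx -0.95503 + 0.014842 i$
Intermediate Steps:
$j{\left(t,R \right)} = 57 + t$
$p = i \sqrt{13}$ ($p = \sqrt{-13} = i \sqrt{13} \approx 3.6056 i$)
$\frac{\left(-73135\right) \frac{1}{j{\left(273,102 \right)}}}{p - -232} = \frac{\left(-73135\right) \frac{1}{57 + 273}}{i \sqrt{13} - -232} = \frac{\left(-73135\right) \frac{1}{330}}{i \sqrt{13} + 232} = \frac{\left(-73135\right) \frac{1}{330}}{232 + i \sqrt{13}} = - \frac{14627}{66 \left(232 + i \sqrt{13}\right)}$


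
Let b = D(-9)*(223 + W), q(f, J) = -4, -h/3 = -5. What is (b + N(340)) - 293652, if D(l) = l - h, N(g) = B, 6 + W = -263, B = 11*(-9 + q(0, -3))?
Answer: -292691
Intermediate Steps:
h = 15 (h = -3*(-5) = 15)
B = -143 (B = 11*(-9 - 4) = 11*(-13) = -143)
W = -269 (W = -6 - 263 = -269)
N(g) = -143
D(l) = -15 + l (D(l) = l - 1*15 = l - 15 = -15 + l)
b = 1104 (b = (-15 - 9)*(223 - 269) = -24*(-46) = 1104)
(b + N(340)) - 293652 = (1104 - 143) - 293652 = 961 - 293652 = -292691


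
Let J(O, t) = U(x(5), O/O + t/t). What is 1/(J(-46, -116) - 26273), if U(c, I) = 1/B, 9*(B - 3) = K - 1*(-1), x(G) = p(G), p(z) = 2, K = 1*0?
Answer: -28/735635 ≈ -3.8062e-5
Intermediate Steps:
K = 0
x(G) = 2
B = 28/9 (B = 3 + (0 - 1*(-1))/9 = 3 + (0 + 1)/9 = 3 + (⅑)*1 = 3 + ⅑ = 28/9 ≈ 3.1111)
U(c, I) = 9/28 (U(c, I) = 1/(28/9) = 9/28)
J(O, t) = 9/28
1/(J(-46, -116) - 26273) = 1/(9/28 - 26273) = 1/(-735635/28) = -28/735635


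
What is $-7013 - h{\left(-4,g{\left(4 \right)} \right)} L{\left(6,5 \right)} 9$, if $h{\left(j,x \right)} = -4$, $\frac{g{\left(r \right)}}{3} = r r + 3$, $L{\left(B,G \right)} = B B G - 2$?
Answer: $-605$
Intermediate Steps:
$L{\left(B,G \right)} = -2 + G B^{2}$ ($L{\left(B,G \right)} = B^{2} G - 2 = G B^{2} - 2 = -2 + G B^{2}$)
$g{\left(r \right)} = 9 + 3 r^{2}$ ($g{\left(r \right)} = 3 \left(r r + 3\right) = 3 \left(r^{2} + 3\right) = 3 \left(3 + r^{2}\right) = 9 + 3 r^{2}$)
$-7013 - h{\left(-4,g{\left(4 \right)} \right)} L{\left(6,5 \right)} 9 = -7013 - - 4 \left(-2 + 5 \cdot 6^{2}\right) 9 = -7013 - - 4 \left(-2 + 5 \cdot 36\right) 9 = -7013 - - 4 \left(-2 + 180\right) 9 = -7013 - \left(-4\right) 178 \cdot 9 = -7013 - \left(-712\right) 9 = -7013 - -6408 = -7013 + 6408 = -605$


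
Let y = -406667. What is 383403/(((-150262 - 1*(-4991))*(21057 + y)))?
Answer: 383403/56017950310 ≈ 6.8443e-6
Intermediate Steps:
383403/(((-150262 - 1*(-4991))*(21057 + y))) = 383403/(((-150262 - 1*(-4991))*(21057 - 406667))) = 383403/(((-150262 + 4991)*(-385610))) = 383403/((-145271*(-385610))) = 383403/56017950310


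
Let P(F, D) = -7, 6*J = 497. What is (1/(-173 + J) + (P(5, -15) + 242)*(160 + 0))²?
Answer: 413780446460836/292681 ≈ 1.4138e+9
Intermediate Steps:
J = 497/6 (J = (⅙)*497 = 497/6 ≈ 82.833)
(1/(-173 + J) + (P(5, -15) + 242)*(160 + 0))² = (1/(-173 + 497/6) + (-7 + 242)*(160 + 0))² = (1/(-541/6) + 235*160)² = (-6/541 + 37600)² = (20341594/541)² = 413780446460836/292681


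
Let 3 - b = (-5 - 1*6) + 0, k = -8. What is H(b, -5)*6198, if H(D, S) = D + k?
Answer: 37188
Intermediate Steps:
b = 14 (b = 3 - ((-5 - 1*6) + 0) = 3 - ((-5 - 6) + 0) = 3 - (-11 + 0) = 3 - 1*(-11) = 3 + 11 = 14)
H(D, S) = -8 + D (H(D, S) = D - 8 = -8 + D)
H(b, -5)*6198 = (-8 + 14)*6198 = 6*6198 = 37188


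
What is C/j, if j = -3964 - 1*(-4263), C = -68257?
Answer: -68257/299 ≈ -228.28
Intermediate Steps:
j = 299 (j = -3964 + 4263 = 299)
C/j = -68257/299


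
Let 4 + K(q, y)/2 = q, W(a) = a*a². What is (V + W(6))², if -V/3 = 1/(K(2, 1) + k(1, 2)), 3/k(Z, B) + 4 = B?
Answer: 5673924/121 ≈ 46892.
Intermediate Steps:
W(a) = a³
k(Z, B) = 3/(-4 + B)
K(q, y) = -8 + 2*q
V = 6/11 (V = -3/((-8 + 2*2) + 3/(-4 + 2)) = -3/((-8 + 4) + 3/(-2)) = -3/(-4 + 3*(-½)) = -3/(-4 - 3/2) = -3/(-11/2) = -3*(-2/11) = 6/11 ≈ 0.54545)
(V + W(6))² = (6/11 + 6³)² = (6/11 + 216)² = (2382/11)² = 5673924/121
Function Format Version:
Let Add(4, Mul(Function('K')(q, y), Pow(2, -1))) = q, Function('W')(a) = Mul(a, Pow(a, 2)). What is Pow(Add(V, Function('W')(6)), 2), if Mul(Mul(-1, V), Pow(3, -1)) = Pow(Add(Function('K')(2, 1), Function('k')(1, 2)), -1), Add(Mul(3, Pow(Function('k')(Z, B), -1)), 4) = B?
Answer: Rational(5673924, 121) ≈ 46892.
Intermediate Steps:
Function('W')(a) = Pow(a, 3)
Function('k')(Z, B) = Mul(3, Pow(Add(-4, B), -1))
Function('K')(q, y) = Add(-8, Mul(2, q))
V = Rational(6, 11) (V = Mul(-3, Pow(Add(Add(-8, Mul(2, 2)), Mul(3, Pow(Add(-4, 2), -1))), -1)) = Mul(-3, Pow(Add(Add(-8, 4), Mul(3, Pow(-2, -1))), -1)) = Mul(-3, Pow(Add(-4, Mul(3, Rational(-1, 2))), -1)) = Mul(-3, Pow(Add(-4, Rational(-3, 2)), -1)) = Mul(-3, Pow(Rational(-11, 2), -1)) = Mul(-3, Rational(-2, 11)) = Rational(6, 11) ≈ 0.54545)
Pow(Add(V, Function('W')(6)), 2) = Pow(Add(Rational(6, 11), Pow(6, 3)), 2) = Pow(Add(Rational(6, 11), 216), 2) = Pow(Rational(2382, 11), 2) = Rational(5673924, 121)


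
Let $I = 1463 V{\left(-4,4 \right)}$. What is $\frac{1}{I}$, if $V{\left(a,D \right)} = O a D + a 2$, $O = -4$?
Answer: $\frac{1}{81928} \approx 1.2206 \cdot 10^{-5}$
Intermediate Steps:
$V{\left(a,D \right)} = 2 a - 4 D a$ ($V{\left(a,D \right)} = - 4 a D + a 2 = - 4 D a + 2 a = 2 a - 4 D a$)
$I = 81928$ ($I = 1463 \cdot 2 \left(-4\right) \left(1 - 8\right) = 1463 \cdot 2 \left(-4\right) \left(-7\right) = 1463 \cdot 56 = 81928$)
$\frac{1}{I} = \frac{1}{81928}$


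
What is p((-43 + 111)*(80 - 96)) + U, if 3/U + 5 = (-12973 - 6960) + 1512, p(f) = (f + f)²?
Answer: 29082222591/6142 ≈ 4.7350e+6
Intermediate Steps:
p(f) = 4*f² (p(f) = (2*f)² = 4*f²)
U = -1/6142 (U = 3/(-5 + ((-12973 - 6960) + 1512)) = 3/(-5 + (-19933 + 1512)) = 3/(-5 - 18421) = 3/(-18426) = 3*(-1/18426) = -1/6142 ≈ -0.00016281)
p((-43 + 111)*(80 - 96)) + U = 4*((-43 + 111)*(80 - 96))² - 1/6142 = 4*(68*(-16))² - 1/6142 = 4*(-1088)² - 1/6142 = 4*1183744 - 1/6142 = 4734976 - 1/6142 = 29082222591/6142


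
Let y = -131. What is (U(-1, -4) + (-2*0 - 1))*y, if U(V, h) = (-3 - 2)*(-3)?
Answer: -1834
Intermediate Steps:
U(V, h) = 15 (U(V, h) = -5*(-3) = 15)
(U(-1, -4) + (-2*0 - 1))*y = (15 + (-2*0 - 1))*(-131) = (15 + (0 - 1))*(-131) = (15 - 1)*(-131) = 14*(-131) = -1834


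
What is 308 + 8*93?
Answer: 1052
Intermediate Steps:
308 + 8*93 = 308 + 744 = 1052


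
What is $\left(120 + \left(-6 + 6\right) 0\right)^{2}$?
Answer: $14400$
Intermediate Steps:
$\left(120 + \left(-6 + 6\right) 0\right)^{2} = \left(120 + 0 \cdot 0\right)^{2} = \left(120 + 0\right)^{2} = 120^{2} = 14400$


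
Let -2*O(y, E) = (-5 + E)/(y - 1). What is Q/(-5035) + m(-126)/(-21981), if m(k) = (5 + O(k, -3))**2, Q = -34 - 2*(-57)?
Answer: -6073452911/357013269843 ≈ -0.017012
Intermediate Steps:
O(y, E) = -(-5 + E)/(2*(-1 + y)) (O(y, E) = -(-5 + E)/(2*(y - 1)) = -(-5 + E)/(2*(-1 + y)))
Q = 80 (Q = -34 + 114 = 80)
m(k) = (5 + 4/(-1 + k))**2 (m(k) = (5 + (5 - 1*(-3))/(2*(-1 + k)))**2 = (5 + (5 + 3)/(2*(-1 + k)))**2 = (5 + (1/2)*8/(-1 + k))**2 = (5 + 4/(-1 + k))**2)
Q/(-5035) + m(-126)/(-21981) = 80/(-5035) + ((-1 + 5*(-126))**2/(-1 - 126)**2)/(-21981) = 80*(-1/5035) + ((-1 - 630)**2/(-127)**2)*(-1/21981) = -16/1007 + ((1/16129)*(-631)**2)*(-1/21981) = -16/1007 + ((1/16129)*398161)*(-1/21981) = -16/1007 + (398161/16129)*(-1/21981) = -16/1007 - 398161/354531549 = -6073452911/357013269843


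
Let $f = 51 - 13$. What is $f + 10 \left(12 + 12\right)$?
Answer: $278$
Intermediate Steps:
$f = 38$
$f + 10 \left(12 + 12\right) = 38 + 10 \left(12 + 12\right) = 38 + 10 \cdot 24 = 38 + 240 = 278$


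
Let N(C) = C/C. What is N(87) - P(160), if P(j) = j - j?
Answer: 1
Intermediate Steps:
P(j) = 0
N(C) = 1
N(87) - P(160) = 1 - 1*0 = 1 + 0 = 1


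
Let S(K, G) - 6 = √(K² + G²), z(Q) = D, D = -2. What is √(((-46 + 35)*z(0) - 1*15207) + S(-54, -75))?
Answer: √(-15179 + 3*√949) ≈ 122.83*I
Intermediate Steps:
z(Q) = -2
S(K, G) = 6 + √(G² + K²) (S(K, G) = 6 + √(K² + G²) = 6 + √(G² + K²))
√(((-46 + 35)*z(0) - 1*15207) + S(-54, -75)) = √(((-46 + 35)*(-2) - 1*15207) + (6 + √((-75)² + (-54)²))) = √((-11*(-2) - 15207) + (6 + √(5625 + 2916))) = √((22 - 15207) + (6 + √8541)) = √(-15185 + (6 + 3*√949)) = √(-15179 + 3*√949)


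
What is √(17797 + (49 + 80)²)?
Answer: √34438 ≈ 185.57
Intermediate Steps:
√(17797 + (49 + 80)²) = √(17797 + 129²) = √(17797 + 16641) = √34438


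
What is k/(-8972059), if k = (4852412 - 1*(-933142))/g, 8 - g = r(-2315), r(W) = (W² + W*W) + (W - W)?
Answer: 964259/16027749002013 ≈ 6.0162e-8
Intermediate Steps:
r(W) = 2*W² (r(W) = (W² + W²) + 0 = 2*W² + 0 = 2*W²)
g = -10718442 (g = 8 - 2*(-2315)² = 8 - 2*5359225 = 8 - 1*10718450 = 8 - 10718450 = -10718442)
k = -964259/1786407 (k = (4852412 - 1*(-933142))/(-10718442) = (4852412 + 933142)*(-1/10718442) = 5785554*(-1/10718442) = -964259/1786407 ≈ -0.53978)
k/(-8972059) = -964259/1786407/(-8972059) = -964259/1786407*(-1/8972059) = 964259/16027749002013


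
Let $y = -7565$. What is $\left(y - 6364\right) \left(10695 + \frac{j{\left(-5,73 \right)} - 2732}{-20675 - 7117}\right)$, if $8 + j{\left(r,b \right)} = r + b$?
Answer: $- \frac{86254784626}{579} \approx -1.4897 \cdot 10^{8}$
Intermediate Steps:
$j{\left(r,b \right)} = -8 + b + r$ ($j{\left(r,b \right)} = -8 + \left(r + b\right) = -8 + \left(b + r\right) = -8 + b + r$)
$\left(y - 6364\right) \left(10695 + \frac{j{\left(-5,73 \right)} - 2732}{-20675 - 7117}\right) = \left(-7565 - 6364\right) \left(10695 + \frac{\left(-8 + 73 - 5\right) - 2732}{-20675 - 7117}\right) = - 13929 \left(10695 + \frac{60 - 2732}{-27792}\right) = - 13929 \left(10695 - - \frac{167}{1737}\right) = - 13929 \left(10695 + \frac{167}{1737}\right) = \left(-13929\right) \frac{18577382}{1737} = - \frac{86254784626}{579}$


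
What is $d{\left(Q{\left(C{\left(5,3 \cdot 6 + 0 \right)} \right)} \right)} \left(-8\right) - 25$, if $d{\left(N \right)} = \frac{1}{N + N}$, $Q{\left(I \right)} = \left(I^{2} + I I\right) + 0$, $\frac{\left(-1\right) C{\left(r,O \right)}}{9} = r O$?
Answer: $- \frac{8201251}{328050} \approx -25.0$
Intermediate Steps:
$C{\left(r,O \right)} = - 9 O r$ ($C{\left(r,O \right)} = - 9 r O = - 9 O r$)
$Q{\left(I \right)} = 2 I^{2}$ ($Q{\left(I \right)} = \left(I^{2} + I^{2}\right) + 0 = 2 I^{2} + 0 = 2 I^{2}$)
$d{\left(N \right)} = \frac{1}{2 N}$
$d{\left(Q{\left(C{\left(5,3 \cdot 6 + 0 \right)} \right)} \right)} \left(-8\right) - 25 = \frac{1}{2 \cdot 2 \left(\left(-9\right) \left(3 \cdot 6 + 0\right) 5\right)^{2}} \left(-8\right) - 25 = \frac{1}{2 \cdot 2 \left(\left(-9\right) \left(18 + 0\right) 5\right)^{2}} \left(-8\right) - 25 = \frac{1}{2 \cdot 2 \left(\left(-9\right) 18 \cdot 5\right)^{2}} \left(-8\right) - 25 = \frac{1}{2 \cdot 2 \left(-810\right)^{2}} \left(-8\right) - 25 = \frac{1}{2 \cdot 2 \cdot 656100} \left(-8\right) - 25 = \frac{1}{2 \cdot 1312200} \left(-8\right) - 25 = \frac{1}{2} \cdot \frac{1}{1312200} \left(-8\right) - 25 = \frac{1}{2624400} \left(-8\right) - 25 = - \frac{1}{328050} - 25 = - \frac{8201251}{328050}$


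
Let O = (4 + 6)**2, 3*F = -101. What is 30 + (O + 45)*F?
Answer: -14555/3 ≈ -4851.7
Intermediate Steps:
F = -101/3 (F = (1/3)*(-101) = -101/3 ≈ -33.667)
O = 100 (O = 10**2 = 100)
30 + (O + 45)*F = 30 + (100 + 45)*(-101/3) = 30 + 145*(-101/3) = 30 - 14645/3 = -14555/3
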